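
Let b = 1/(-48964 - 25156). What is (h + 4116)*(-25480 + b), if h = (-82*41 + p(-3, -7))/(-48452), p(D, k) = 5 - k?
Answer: -188321198206357491/1795631120 ≈ -1.0488e+8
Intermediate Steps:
b = -1/74120 (b = 1/(-74120) = -1/74120 ≈ -1.3492e-5)
h = 1675/24226 (h = (-82*41 + (5 - 1*(-7)))/(-48452) = (-3362 + (5 + 7))*(-1/48452) = (-3362 + 12)*(-1/48452) = -3350*(-1/48452) = 1675/24226 ≈ 0.069141)
(h + 4116)*(-25480 + b) = (1675/24226 + 4116)*(-25480 - 1/74120) = (99715891/24226)*(-1888577601/74120) = -188321198206357491/1795631120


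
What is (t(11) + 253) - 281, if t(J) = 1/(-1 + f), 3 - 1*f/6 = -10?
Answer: -2155/77 ≈ -27.987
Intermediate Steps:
f = 78 (f = 18 - 6*(-10) = 18 + 60 = 78)
t(J) = 1/77 (t(J) = 1/(-1 + 78) = 1/77)
(t(11) + 253) - 281 = (1/77 + 253) - 281 = 19482/77 - 281 = -2155/77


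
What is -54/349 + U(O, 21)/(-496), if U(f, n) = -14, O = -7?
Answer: -10949/86552 ≈ -0.12650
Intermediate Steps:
-54/349 + U(O, 21)/(-496) = -54/349 - 14/(-496) = -54*1/349 - 14*(-1/496) = -54/349 + 7/248 = -10949/86552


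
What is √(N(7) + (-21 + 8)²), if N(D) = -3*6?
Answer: √151 ≈ 12.288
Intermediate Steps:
N(D) = -18
√(N(7) + (-21 + 8)²) = √(-18 + (-21 + 8)²) = √(-18 + (-13)²) = √(-18 + 169) = √151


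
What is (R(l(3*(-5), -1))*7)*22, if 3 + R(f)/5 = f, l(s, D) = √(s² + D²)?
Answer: -2310 + 770*√226 ≈ 9265.6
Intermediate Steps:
l(s, D) = √(D² + s²)
R(f) = -15 + 5*f
(R(l(3*(-5), -1))*7)*22 = ((-15 + 5*√((-1)² + (3*(-5))²))*7)*22 = ((-15 + 5*√(1 + (-15)²))*7)*22 = ((-15 + 5*√(1 + 225))*7)*22 = ((-15 + 5*√226)*7)*22 = (-105 + 35*√226)*22 = -2310 + 770*√226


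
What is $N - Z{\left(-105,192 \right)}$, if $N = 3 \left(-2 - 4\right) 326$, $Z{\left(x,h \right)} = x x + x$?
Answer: $-16788$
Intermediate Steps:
$Z{\left(x,h \right)} = x + x^{2}$ ($Z{\left(x,h \right)} = x^{2} + x = x + x^{2}$)
$N = -5868$ ($N = 3 \left(-6\right) 326 = \left(-18\right) 326 = -5868$)
$N - Z{\left(-105,192 \right)} = -5868 - - 105 \left(1 - 105\right) = -5868 - \left(-105\right) \left(-104\right) = -5868 - 10920 = -16788$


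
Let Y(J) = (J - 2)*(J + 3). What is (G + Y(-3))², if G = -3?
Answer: 9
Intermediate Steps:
Y(J) = (-2 + J)*(3 + J)
(G + Y(-3))² = (-3 + (-6 - 3 + (-3)²))² = (-3 + (-6 - 3 + 9))² = (-3 + 0)² = (-3)² = 9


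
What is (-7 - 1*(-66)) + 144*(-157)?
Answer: -22549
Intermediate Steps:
(-7 - 1*(-66)) + 144*(-157) = (-7 + 66) - 22608 = 59 - 22608 = -22549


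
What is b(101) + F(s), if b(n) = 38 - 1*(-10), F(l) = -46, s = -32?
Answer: 2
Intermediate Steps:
b(n) = 48 (b(n) = 38 + 10 = 48)
b(101) + F(s) = 48 - 46 = 2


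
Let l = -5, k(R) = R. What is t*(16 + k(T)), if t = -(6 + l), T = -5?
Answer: -11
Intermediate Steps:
t = -1 (t = -(6 - 5) = -1*1 = -1)
t*(16 + k(T)) = -(16 - 5) = -1*11 = -11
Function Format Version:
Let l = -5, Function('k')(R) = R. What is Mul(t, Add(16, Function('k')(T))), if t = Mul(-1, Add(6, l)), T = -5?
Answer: -11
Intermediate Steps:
t = -1 (t = Mul(-1, Add(6, -5)) = Mul(-1, 1) = -1)
Mul(t, Add(16, Function('k')(T))) = Mul(-1, Add(16, -5)) = Mul(-1, 11) = -11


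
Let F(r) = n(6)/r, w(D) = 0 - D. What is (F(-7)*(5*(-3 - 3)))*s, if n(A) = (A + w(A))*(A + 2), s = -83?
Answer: 0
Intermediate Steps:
w(D) = -D
n(A) = 0 (n(A) = (A - A)*(A + 2) = 0*(2 + A) = 0)
F(r) = 0 (F(r) = 0/r = 0)
(F(-7)*(5*(-3 - 3)))*s = (0*(5*(-3 - 3)))*(-83) = (0*(5*(-6)))*(-83) = (0*(-30))*(-83) = 0*(-83) = 0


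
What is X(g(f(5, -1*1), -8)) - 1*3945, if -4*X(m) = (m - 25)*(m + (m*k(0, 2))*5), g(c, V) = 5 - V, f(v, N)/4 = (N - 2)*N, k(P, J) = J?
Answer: -3516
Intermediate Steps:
f(v, N) = 4*N*(-2 + N) (f(v, N) = 4*((N - 2)*N) = 4*((-2 + N)*N) = 4*(N*(-2 + N)) = 4*N*(-2 + N))
X(m) = -11*m*(-25 + m)/4 (X(m) = -(m - 25)*(m + (m*2)*5)/4 = -(-25 + m)*(m + (2*m)*5)/4 = -(-25 + m)*(m + 10*m)/4 = -(-25 + m)*11*m/4 = -11*m*(-25 + m)/4)
X(g(f(5, -1*1), -8)) - 1*3945 = 11*(5 - 1*(-8))*(25 - (5 - 1*(-8)))/4 - 1*3945 = 11*(5 + 8)*(25 - (5 + 8))/4 - 3945 = (11/4)*13*(25 - 1*13) - 3945 = (11/4)*13*(25 - 13) - 3945 = (11/4)*13*12 - 3945 = 429 - 3945 = -3516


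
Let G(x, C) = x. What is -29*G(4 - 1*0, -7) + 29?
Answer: -87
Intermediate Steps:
-29*G(4 - 1*0, -7) + 29 = -29*(4 - 1*0) + 29 = -29*(4 + 0) + 29 = -29*4 + 29 = -116 + 29 = -87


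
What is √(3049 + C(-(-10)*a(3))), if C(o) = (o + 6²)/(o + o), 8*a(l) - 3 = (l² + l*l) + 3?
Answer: 3*√33890/10 ≈ 55.228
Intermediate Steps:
a(l) = ¾ + l²/4 (a(l) = 3/8 + ((l² + l*l) + 3)/8 = 3/8 + ((l² + l²) + 3)/8 = 3/8 + (2*l² + 3)/8 = 3/8 + (3 + 2*l²)/8 = 3/8 + (3/8 + l²/4) = ¾ + l²/4)
C(o) = (36 + o)/(2*o) (C(o) = (o + 36)/((2*o)) = (36 + o)*(1/(2*o)) = (36 + o)/(2*o))
√(3049 + C(-(-10)*a(3))) = √(3049 + (36 - (-10)*(¾ + (¼)*3²))/(2*((-(-10)*(¾ + (¼)*3²))))) = √(3049 + (36 - (-10)*(¾ + (¼)*9))/(2*((-(-10)*(¾ + (¼)*9))))) = √(3049 + (36 - (-10)*(¾ + 9/4))/(2*((-(-10)*(¾ + 9/4))))) = √(3049 + (36 - (-10)*3)/(2*((-(-10)*3)))) = √(3049 + (36 - 5*(-6))/(2*((-5*(-6))))) = √(3049 + (½)*(36 + 30)/30) = √(3049 + (½)*(1/30)*66) = √(3049 + 11/10) = √(30501/10) = 3*√33890/10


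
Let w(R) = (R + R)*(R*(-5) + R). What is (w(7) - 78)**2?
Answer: 220900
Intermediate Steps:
w(R) = -8*R**2 (w(R) = (2*R)*(-5*R + R) = (2*R)*(-4*R) = -8*R**2)
(w(7) - 78)**2 = (-8*7**2 - 78)**2 = (-8*49 - 78)**2 = (-392 - 78)**2 = (-470)**2 = 220900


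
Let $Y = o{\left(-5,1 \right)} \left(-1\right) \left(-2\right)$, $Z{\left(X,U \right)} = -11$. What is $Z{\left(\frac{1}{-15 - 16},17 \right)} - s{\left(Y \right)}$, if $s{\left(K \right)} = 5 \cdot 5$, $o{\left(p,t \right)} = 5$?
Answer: $-36$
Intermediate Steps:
$Y = 10$ ($Y = 5 \left(-1\right) \left(-2\right) = \left(-5\right) \left(-2\right) = 10$)
$s{\left(K \right)} = 25$
$Z{\left(\frac{1}{-15 - 16},17 \right)} - s{\left(Y \right)} = -11 - 25 = -36$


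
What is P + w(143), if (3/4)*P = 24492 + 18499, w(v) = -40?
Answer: 171844/3 ≈ 57281.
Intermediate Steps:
P = 171964/3 (P = 4*(24492 + 18499)/3 = (4/3)*42991 = 171964/3 ≈ 57321.)
P + w(143) = 171964/3 - 40 = 171844/3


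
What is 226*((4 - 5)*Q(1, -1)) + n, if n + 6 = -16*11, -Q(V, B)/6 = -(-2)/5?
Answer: 1802/5 ≈ 360.40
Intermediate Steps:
Q(V, B) = -12/5 (Q(V, B) = -(-6)*(-2/5) = -(-6)*(-2*1/5) = -(-6)*(-2)/5 = -6*2/5 = -12/5)
n = -182 (n = -6 - 16*11 = -6 - 176 = -182)
226*((4 - 5)*Q(1, -1)) + n = 226*((4 - 5)*(-12/5)) - 182 = 226*(-1*(-12/5)) - 182 = 226*(12/5) - 182 = 2712/5 - 182 = 1802/5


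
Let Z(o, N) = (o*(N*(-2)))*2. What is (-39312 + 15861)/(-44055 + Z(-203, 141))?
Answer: -7817/23479 ≈ -0.33294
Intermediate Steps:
Z(o, N) = -4*N*o (Z(o, N) = (o*(-2*N))*2 = -2*N*o*2 = -4*N*o)
(-39312 + 15861)/(-44055 + Z(-203, 141)) = (-39312 + 15861)/(-44055 - 4*141*(-203)) = -23451/(-44055 + 114492) = -23451/70437 = -23451*1/70437 = -7817/23479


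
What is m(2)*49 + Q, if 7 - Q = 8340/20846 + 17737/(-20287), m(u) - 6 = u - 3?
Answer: 53386029013/211451401 ≈ 252.47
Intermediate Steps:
m(u) = 3 + u (m(u) = 6 + (u - 3) = 6 + (-3 + u) = 3 + u)
Q = 1580435768/211451401 (Q = 7 - (8340/20846 + 17737/(-20287)) = 7 - (8340*(1/20846) + 17737*(-1/20287)) = 7 - (4170/10423 - 17737/20287) = 7 - 1*(-100275961/211451401) = 7 + 100275961/211451401 = 1580435768/211451401 ≈ 7.4742)
m(2)*49 + Q = (3 + 2)*49 + 1580435768/211451401 = 5*49 + 1580435768/211451401 = 245 + 1580435768/211451401 = 53386029013/211451401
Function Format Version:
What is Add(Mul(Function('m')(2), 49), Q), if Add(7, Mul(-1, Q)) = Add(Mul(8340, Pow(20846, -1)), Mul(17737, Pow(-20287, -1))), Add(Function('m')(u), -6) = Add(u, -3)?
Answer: Rational(53386029013, 211451401) ≈ 252.47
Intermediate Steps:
Function('m')(u) = Add(3, u) (Function('m')(u) = Add(6, Add(u, -3)) = Add(6, Add(-3, u)) = Add(3, u))
Q = Rational(1580435768, 211451401) (Q = Add(7, Mul(-1, Add(Mul(8340, Pow(20846, -1)), Mul(17737, Pow(-20287, -1))))) = Add(7, Mul(-1, Add(Mul(8340, Rational(1, 20846)), Mul(17737, Rational(-1, 20287))))) = Add(7, Mul(-1, Add(Rational(4170, 10423), Rational(-17737, 20287)))) = Add(7, Mul(-1, Rational(-100275961, 211451401))) = Add(7, Rational(100275961, 211451401)) = Rational(1580435768, 211451401) ≈ 7.4742)
Add(Mul(Function('m')(2), 49), Q) = Add(Mul(Add(3, 2), 49), Rational(1580435768, 211451401)) = Add(Mul(5, 49), Rational(1580435768, 211451401)) = Add(245, Rational(1580435768, 211451401)) = Rational(53386029013, 211451401)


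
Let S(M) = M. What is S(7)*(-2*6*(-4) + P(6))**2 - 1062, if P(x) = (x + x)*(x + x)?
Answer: 256986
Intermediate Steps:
P(x) = 4*x**2 (P(x) = (2*x)*(2*x) = 4*x**2)
S(7)*(-2*6*(-4) + P(6))**2 - 1062 = 7*(-2*6*(-4) + 4*6**2)**2 - 1062 = 7*(-12*(-4) + 4*36)**2 - 1062 = 7*(48 + 144)**2 - 1062 = 7*192**2 - 1062 = 7*36864 - 1062 = 258048 - 1062 = 256986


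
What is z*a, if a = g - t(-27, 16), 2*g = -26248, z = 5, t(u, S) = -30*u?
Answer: -69670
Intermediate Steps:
g = -13124 (g = (1/2)*(-26248) = -13124)
a = -13934 (a = -13124 - (-30)*(-27) = -13124 - 1*810 = -13124 - 810 = -13934)
z*a = 5*(-13934) = -69670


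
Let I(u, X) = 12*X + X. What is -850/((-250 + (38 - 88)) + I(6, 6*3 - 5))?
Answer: 850/131 ≈ 6.4885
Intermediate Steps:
I(u, X) = 13*X
-850/((-250 + (38 - 88)) + I(6, 6*3 - 5)) = -850/((-250 + (38 - 88)) + 13*(6*3 - 5)) = -850/((-250 - 50) + 13*(18 - 5)) = -850/(-300 + 13*13) = -850/(-300 + 169) = -850/(-131) = -850*(-1/131) = 850/131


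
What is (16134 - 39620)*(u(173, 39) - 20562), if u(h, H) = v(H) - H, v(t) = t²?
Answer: 448112880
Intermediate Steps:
u(h, H) = H² - H
(16134 - 39620)*(u(173, 39) - 20562) = (16134 - 39620)*(39*(-1 + 39) - 20562) = -23486*(39*38 - 20562) = -23486*(1482 - 20562) = -23486*(-19080) = 448112880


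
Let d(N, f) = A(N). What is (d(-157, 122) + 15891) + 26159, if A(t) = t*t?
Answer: 66699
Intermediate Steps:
A(t) = t²
d(N, f) = N²
(d(-157, 122) + 15891) + 26159 = ((-157)² + 15891) + 26159 = (24649 + 15891) + 26159 = 40540 + 26159 = 66699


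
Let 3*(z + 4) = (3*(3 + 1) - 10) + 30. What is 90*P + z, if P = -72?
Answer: -19420/3 ≈ -6473.3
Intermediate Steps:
z = 20/3 (z = -4 + ((3*(3 + 1) - 10) + 30)/3 = -4 + ((3*4 - 10) + 30)/3 = -4 + ((12 - 10) + 30)/3 = -4 + (2 + 30)/3 = -4 + (⅓)*32 = -4 + 32/3 = 20/3 ≈ 6.6667)
90*P + z = 90*(-72) + 20/3 = -6480 + 20/3 = -19420/3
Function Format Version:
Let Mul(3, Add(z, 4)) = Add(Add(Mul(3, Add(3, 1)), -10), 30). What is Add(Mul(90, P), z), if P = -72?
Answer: Rational(-19420, 3) ≈ -6473.3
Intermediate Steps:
z = Rational(20, 3) (z = Add(-4, Mul(Rational(1, 3), Add(Add(Mul(3, Add(3, 1)), -10), 30))) = Add(-4, Mul(Rational(1, 3), Add(Add(Mul(3, 4), -10), 30))) = Add(-4, Mul(Rational(1, 3), Add(Add(12, -10), 30))) = Add(-4, Mul(Rational(1, 3), Add(2, 30))) = Add(-4, Mul(Rational(1, 3), 32)) = Add(-4, Rational(32, 3)) = Rational(20, 3) ≈ 6.6667)
Add(Mul(90, P), z) = Add(Mul(90, -72), Rational(20, 3)) = Add(-6480, Rational(20, 3)) = Rational(-19420, 3)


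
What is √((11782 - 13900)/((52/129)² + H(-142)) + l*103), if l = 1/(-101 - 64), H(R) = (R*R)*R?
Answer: I*√2408657851079755915377045/1965478882290 ≈ 0.78962*I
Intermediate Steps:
H(R) = R³ (H(R) = R²*R = R³)
l = -1/165 (l = 1/(-165) = -1/165 ≈ -0.0060606)
√((11782 - 13900)/((52/129)² + H(-142)) + l*103) = √((11782 - 13900)/((52/129)² + (-142)³) - 1/165*103) = √(-2118/((52*(1/129))² - 2863288) - 103/165) = √(-2118/((52/129)² - 2863288) - 103/165) = √(-2118/(2704/16641 - 2863288) - 103/165) = √(-2118/(-47647972904/16641) - 103/165) = √(-2118*(-16641/47647972904) - 103/165) = √(17622819/23823986452 - 103/165) = √(-2450962839421/3930957764580) = I*√2408657851079755915377045/1965478882290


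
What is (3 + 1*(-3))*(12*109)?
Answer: 0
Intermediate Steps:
(3 + 1*(-3))*(12*109) = (3 - 3)*1308 = 0*1308 = 0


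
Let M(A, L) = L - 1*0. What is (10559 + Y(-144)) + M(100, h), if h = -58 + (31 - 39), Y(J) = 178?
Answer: 10671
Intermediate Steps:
h = -66 (h = -58 - 8 = -66)
M(A, L) = L (M(A, L) = L + 0 = L)
(10559 + Y(-144)) + M(100, h) = (10559 + 178) - 66 = 10737 - 66 = 10671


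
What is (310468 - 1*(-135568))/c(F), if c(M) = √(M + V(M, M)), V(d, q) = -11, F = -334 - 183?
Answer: -111509*I*√33/33 ≈ -19411.0*I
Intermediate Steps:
F = -517
c(M) = √(-11 + M) (c(M) = √(M - 11) = √(-11 + M))
(310468 - 1*(-135568))/c(F) = (310468 - 1*(-135568))/(√(-11 - 517)) = (310468 + 135568)/(√(-528)) = 446036/((4*I*√33)) = 446036*(-I*√33/132) = -111509*I*√33/33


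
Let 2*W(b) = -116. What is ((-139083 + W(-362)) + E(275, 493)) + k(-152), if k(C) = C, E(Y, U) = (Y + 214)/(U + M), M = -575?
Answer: -11422515/82 ≈ -1.3930e+5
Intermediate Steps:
W(b) = -58 (W(b) = (½)*(-116) = -58)
E(Y, U) = (214 + Y)/(-575 + U) (E(Y, U) = (Y + 214)/(U - 575) = (214 + Y)/(-575 + U))
((-139083 + W(-362)) + E(275, 493)) + k(-152) = ((-139083 - 58) + (214 + 275)/(-575 + 493)) - 152 = (-139141 + 489/(-82)) - 152 = (-139141 - 1/82*489) - 152 = (-139141 - 489/82) - 152 = -11410051/82 - 152 = -11422515/82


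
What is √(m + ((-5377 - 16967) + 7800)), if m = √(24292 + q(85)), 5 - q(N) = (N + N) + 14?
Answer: √(-14544 + √24113) ≈ 119.95*I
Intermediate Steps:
q(N) = -9 - 2*N (q(N) = 5 - ((N + N) + 14) = 5 - (2*N + 14) = 5 - (14 + 2*N) = 5 + (-14 - 2*N) = -9 - 2*N)
m = √24113 (m = √(24292 + (-9 - 2*85)) = √(24292 + (-9 - 170)) = √(24292 - 179) = √24113 ≈ 155.28)
√(m + ((-5377 - 16967) + 7800)) = √(√24113 + ((-5377 - 16967) + 7800)) = √(√24113 + (-22344 + 7800)) = √(√24113 - 14544) = √(-14544 + √24113)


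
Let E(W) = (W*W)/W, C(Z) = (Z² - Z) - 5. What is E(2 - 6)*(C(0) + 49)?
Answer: -176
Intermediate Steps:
C(Z) = -5 + Z² - Z
E(W) = W (E(W) = W²/W = W)
E(2 - 6)*(C(0) + 49) = (2 - 6)*((-5 + 0² - 1*0) + 49) = -4*((-5 + 0 + 0) + 49) = -4*(-5 + 49) = -4*44 = -176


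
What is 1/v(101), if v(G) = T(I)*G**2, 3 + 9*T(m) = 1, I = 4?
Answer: -9/20402 ≈ -0.00044113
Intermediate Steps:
T(m) = -2/9 (T(m) = -1/3 + (1/9)*1 = -1/3 + 1/9 = -2/9)
v(G) = -2*G**2/9
1/v(101) = 1/(-2/9*101**2) = 1/(-2/9*10201) = 1/(-20402/9) = -9/20402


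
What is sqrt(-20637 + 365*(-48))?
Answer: I*sqrt(38157) ≈ 195.34*I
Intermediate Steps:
sqrt(-20637 + 365*(-48)) = sqrt(-20637 - 17520) = sqrt(-38157) = I*sqrt(38157)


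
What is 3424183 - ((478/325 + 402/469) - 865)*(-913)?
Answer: 5998181698/2275 ≈ 2.6366e+6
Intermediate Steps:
3424183 - ((478/325 + 402/469) - 865)*(-913) = 3424183 - ((478*(1/325) + 402*(1/469)) - 865)*(-913) = 3424183 - ((478/325 + 6/7) - 865)*(-913) = 3424183 - (5296/2275 - 865)*(-913) = 3424183 - (-1962579)*(-913)/2275 = 3424183 - 1*1791834627/2275 = 3424183 - 1791834627/2275 = 5998181698/2275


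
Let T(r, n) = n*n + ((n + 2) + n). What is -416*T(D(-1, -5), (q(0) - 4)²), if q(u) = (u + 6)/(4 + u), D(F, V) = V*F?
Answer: -22282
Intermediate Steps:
D(F, V) = F*V
q(u) = (6 + u)/(4 + u)
T(r, n) = 2 + n² + 2*n (T(r, n) = n² + ((2 + n) + n) = n² + (2 + 2*n) = 2 + n² + 2*n)
-416*T(D(-1, -5), (q(0) - 4)²) = -416*(2 + (((6 + 0)/(4 + 0) - 4)²)² + 2*((6 + 0)/(4 + 0) - 4)²) = -416*(2 + ((6/4 - 4)²)² + 2*(6/4 - 4)²) = -416*(2 + (((¼)*6 - 4)²)² + 2*((¼)*6 - 4)²) = -416*(2 + ((3/2 - 4)²)² + 2*(3/2 - 4)²) = -416*(2 + ((-5/2)²)² + 2*(-5/2)²) = -416*(2 + (25/4)² + 2*(25/4)) = -416*(2 + 625/16 + 25/2) = -416*857/16 = -22282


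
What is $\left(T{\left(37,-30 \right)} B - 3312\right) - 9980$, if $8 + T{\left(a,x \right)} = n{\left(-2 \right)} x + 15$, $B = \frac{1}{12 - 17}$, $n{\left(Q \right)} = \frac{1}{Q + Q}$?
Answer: $- \frac{132949}{10} \approx -13295.0$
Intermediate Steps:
$n{\left(Q \right)} = \frac{1}{2 Q}$
$B = - \frac{1}{5}$ ($B = \frac{1}{-5} = - \frac{1}{5} \approx -0.2$)
$T{\left(a,x \right)} = 7 - \frac{x}{4}$ ($T{\left(a,x \right)} = -8 + \left(\frac{1}{2 \left(-2\right)} x + 15\right) = -8 + \left(\frac{1}{2} \left(- \frac{1}{2}\right) x + 15\right) = -8 - \left(-15 + \frac{x}{4}\right) = 7 - \frac{x}{4}$)
$\left(T{\left(37,-30 \right)} B - 3312\right) - 9980 = \left(\left(7 - - \frac{15}{2}\right) \left(- \frac{1}{5}\right) - 3312\right) - 9980 = \left(\left(7 + \frac{15}{2}\right) \left(- \frac{1}{5}\right) - 3312\right) - 9980 = \left(\frac{29}{2} \left(- \frac{1}{5}\right) - 3312\right) - 9980 = \left(- \frac{29}{10} - 3312\right) - 9980 = - \frac{33149}{10} - 9980 = - \frac{132949}{10}$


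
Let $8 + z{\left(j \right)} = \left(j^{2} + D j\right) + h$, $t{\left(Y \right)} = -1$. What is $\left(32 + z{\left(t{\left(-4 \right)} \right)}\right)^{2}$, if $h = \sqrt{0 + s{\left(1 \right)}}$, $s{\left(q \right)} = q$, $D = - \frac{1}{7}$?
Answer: $\frac{33489}{49} \approx 683.45$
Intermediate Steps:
$D = - \frac{1}{7}$ ($D = \left(-1\right) \frac{1}{7} = - \frac{1}{7} \approx -0.14286$)
$h = 1$ ($h = \sqrt{0 + 1} = \sqrt{1} = 1$)
$z{\left(j \right)} = -7 + j^{2} - \frac{j}{7}$ ($z{\left(j \right)} = -8 + \left(\left(j^{2} - \frac{j}{7}\right) + 1\right) = -8 + \left(1 + j^{2} - \frac{j}{7}\right) = -7 + j^{2} - \frac{j}{7}$)
$\left(32 + z{\left(t{\left(-4 \right)} \right)}\right)^{2} = \left(32 - \left(\frac{48}{7} - 1\right)\right)^{2} = \left(32 + \left(-7 + 1 + \frac{1}{7}\right)\right)^{2} = \left(32 - \frac{41}{7}\right)^{2} = \left(\frac{183}{7}\right)^{2} = \frac{33489}{49}$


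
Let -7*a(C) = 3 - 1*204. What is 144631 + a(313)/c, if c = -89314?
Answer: 90423011737/625198 ≈ 1.4463e+5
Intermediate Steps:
a(C) = 201/7 (a(C) = -(3 - 1*204)/7 = -(3 - 204)/7 = -1/7*(-201) = 201/7)
144631 + a(313)/c = 144631 + (201/7)/(-89314) = 144631 + (201/7)*(-1/89314) = 144631 - 201/625198 = 90423011737/625198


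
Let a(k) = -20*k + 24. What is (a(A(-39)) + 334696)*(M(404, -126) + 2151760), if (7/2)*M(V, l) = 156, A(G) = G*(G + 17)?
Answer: 4783289417920/7 ≈ 6.8333e+11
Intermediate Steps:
A(G) = G*(17 + G)
M(V, l) = 312/7 (M(V, l) = (2/7)*156 = 312/7)
a(k) = 24 - 20*k
(a(A(-39)) + 334696)*(M(404, -126) + 2151760) = ((24 - (-780)*(17 - 39)) + 334696)*(312/7 + 2151760) = ((24 - (-780)*(-22)) + 334696)*(15062632/7) = ((24 - 20*858) + 334696)*(15062632/7) = ((24 - 17160) + 334696)*(15062632/7) = (-17136 + 334696)*(15062632/7) = 317560*(15062632/7) = 4783289417920/7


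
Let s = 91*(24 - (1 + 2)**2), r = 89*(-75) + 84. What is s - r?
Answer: 7956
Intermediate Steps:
r = -6591 (r = -6675 + 84 = -6591)
s = 1365 (s = 91*(24 - 1*3**2) = 91*(24 - 1*9) = 91*(24 - 9) = 91*15 = 1365)
s - r = 1365 - 1*(-6591) = 1365 + 6591 = 7956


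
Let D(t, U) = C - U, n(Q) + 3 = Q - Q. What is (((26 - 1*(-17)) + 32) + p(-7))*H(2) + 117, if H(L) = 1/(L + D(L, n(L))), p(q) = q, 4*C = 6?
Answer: 1657/13 ≈ 127.46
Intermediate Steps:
C = 3/2 (C = (¼)*6 = 3/2 ≈ 1.5000)
n(Q) = -3 (n(Q) = -3 + (Q - Q) = -3 + 0 = -3)
D(t, U) = 3/2 - U
H(L) = 1/(9/2 + L) (H(L) = 1/(L + (3/2 - 1*(-3))) = 1/(L + (3/2 + 3)) = 1/(L + 9/2) = 1/(9/2 + L))
(((26 - 1*(-17)) + 32) + p(-7))*H(2) + 117 = (((26 - 1*(-17)) + 32) - 7)*(2/(9 + 2*2)) + 117 = (((26 + 17) + 32) - 7)*(2/(9 + 4)) + 117 = ((43 + 32) - 7)*(2/13) + 117 = (75 - 7)*(2*(1/13)) + 117 = 68*(2/13) + 117 = 136/13 + 117 = 1657/13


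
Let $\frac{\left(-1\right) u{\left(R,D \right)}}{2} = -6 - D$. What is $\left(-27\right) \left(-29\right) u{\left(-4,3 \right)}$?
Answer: $14094$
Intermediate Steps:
$u{\left(R,D \right)} = 12 + 2 D$ ($u{\left(R,D \right)} = - 2 \left(-6 - D\right) = 12 + 2 D$)
$\left(-27\right) \left(-29\right) u{\left(-4,3 \right)} = \left(-27\right) \left(-29\right) \left(12 + 2 \cdot 3\right) = 783 \left(12 + 6\right) = 783 \cdot 18 = 14094$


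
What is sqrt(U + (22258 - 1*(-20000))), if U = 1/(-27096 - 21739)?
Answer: sqrt(100779296565215)/48835 ≈ 205.57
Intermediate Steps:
U = -1/48835 (U = 1/(-48835) = -1/48835 ≈ -2.0477e-5)
sqrt(U + (22258 - 1*(-20000))) = sqrt(-1/48835 + (22258 - 1*(-20000))) = sqrt(-1/48835 + (22258 + 20000)) = sqrt(-1/48835 + 42258) = sqrt(2063669429/48835) = sqrt(100779296565215)/48835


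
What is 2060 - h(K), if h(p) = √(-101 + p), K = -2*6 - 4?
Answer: 2060 - 3*I*√13 ≈ 2060.0 - 10.817*I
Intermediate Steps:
K = -16 (K = -12 - 4 = -16)
2060 - h(K) = 2060 - √(-101 - 16) = 2060 - √(-117) = 2060 - 3*I*√13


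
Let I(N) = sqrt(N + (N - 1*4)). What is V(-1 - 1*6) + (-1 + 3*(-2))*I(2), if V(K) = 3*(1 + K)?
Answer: -18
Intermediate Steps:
I(N) = sqrt(-4 + 2*N) (I(N) = sqrt(N + (N - 4)) = sqrt(N + (-4 + N)) = sqrt(-4 + 2*N))
V(K) = 3 + 3*K
V(-1 - 1*6) + (-1 + 3*(-2))*I(2) = (3 + 3*(-1 - 1*6)) + (-1 + 3*(-2))*sqrt(-4 + 2*2) = (3 + 3*(-1 - 6)) + (-1 - 6)*sqrt(-4 + 4) = (3 + 3*(-7)) - 7*sqrt(0) = (3 - 21) - 7*0 = -18 + 0 = -18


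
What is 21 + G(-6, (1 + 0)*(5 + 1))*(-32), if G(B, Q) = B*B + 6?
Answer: -1323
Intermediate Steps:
G(B, Q) = 6 + B² (G(B, Q) = B² + 6 = 6 + B²)
21 + G(-6, (1 + 0)*(5 + 1))*(-32) = 21 + (6 + (-6)²)*(-32) = 21 + (6 + 36)*(-32) = 21 + 42*(-32) = 21 - 1344 = -1323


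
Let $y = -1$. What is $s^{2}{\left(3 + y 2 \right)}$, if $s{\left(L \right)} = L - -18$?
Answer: $361$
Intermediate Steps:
$s{\left(L \right)} = 18 + L$ ($s{\left(L \right)} = L + 18 = 18 + L$)
$s^{2}{\left(3 + y 2 \right)} = \left(18 + \left(3 - 2\right)\right)^{2} = \left(18 + 1\right)^{2} = 19^{2} = 361$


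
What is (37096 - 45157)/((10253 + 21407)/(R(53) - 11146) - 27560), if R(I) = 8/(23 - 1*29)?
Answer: 134787981/460878250 ≈ 0.29246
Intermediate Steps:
R(I) = -4/3 (R(I) = 8/(23 - 29) = 8/(-6) = 8*(-⅙) = -4/3)
(37096 - 45157)/((10253 + 21407)/(R(53) - 11146) - 27560) = (37096 - 45157)/((10253 + 21407)/(-4/3 - 11146) - 27560) = -8061/(31660/(-33442/3) - 27560) = -8061/(31660*(-3/33442) - 27560) = -8061/(-47490/16721 - 27560) = -8061/(-460878250/16721) = -8061*(-16721/460878250) = 134787981/460878250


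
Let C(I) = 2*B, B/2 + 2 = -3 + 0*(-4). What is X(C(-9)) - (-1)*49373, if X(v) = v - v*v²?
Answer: 57353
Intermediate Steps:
B = -10 (B = -4 + 2*(-3 + 0*(-4)) = -4 + 2*(-3 + 0) = -4 + 2*(-3) = -4 - 6 = -10)
C(I) = -20 (C(I) = 2*(-10) = -20)
X(v) = v - v³
X(C(-9)) - (-1)*49373 = (-20 - 1*(-20)³) - (-1)*49373 = (-20 - 1*(-8000)) - 1*(-49373) = (-20 + 8000) + 49373 = 7980 + 49373 = 57353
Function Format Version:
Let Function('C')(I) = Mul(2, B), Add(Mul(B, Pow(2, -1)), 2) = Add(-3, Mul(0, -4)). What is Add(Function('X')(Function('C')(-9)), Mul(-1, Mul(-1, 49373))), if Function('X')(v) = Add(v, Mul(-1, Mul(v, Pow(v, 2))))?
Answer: 57353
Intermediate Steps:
B = -10 (B = Add(-4, Mul(2, Add(-3, Mul(0, -4)))) = Add(-4, Mul(2, Add(-3, 0))) = Add(-4, Mul(2, -3)) = Add(-4, -6) = -10)
Function('C')(I) = -20 (Function('C')(I) = Mul(2, -10) = -20)
Function('X')(v) = Add(v, Mul(-1, Pow(v, 3)))
Add(Function('X')(Function('C')(-9)), Mul(-1, Mul(-1, 49373))) = Add(Add(-20, Mul(-1, Pow(-20, 3))), Mul(-1, Mul(-1, 49373))) = Add(Add(-20, Mul(-1, -8000)), Mul(-1, -49373)) = Add(Add(-20, 8000), 49373) = Add(7980, 49373) = 57353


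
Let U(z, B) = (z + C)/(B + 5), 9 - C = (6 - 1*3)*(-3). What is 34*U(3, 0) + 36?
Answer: 894/5 ≈ 178.80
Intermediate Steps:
C = 18 (C = 9 - (6 - 1*3)*(-3) = 9 - (6 - 3)*(-3) = 9 - 3*(-3) = 9 - 1*(-9) = 9 + 9 = 18)
U(z, B) = (18 + z)/(5 + B) (U(z, B) = (z + 18)/(B + 5) = (18 + z)/(5 + B))
34*U(3, 0) + 36 = 34*((18 + 3)/(5 + 0)) + 36 = 34*(21/5) + 36 = 714/5 + 36 = 894/5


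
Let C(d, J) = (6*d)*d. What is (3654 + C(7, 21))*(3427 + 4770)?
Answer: 32361756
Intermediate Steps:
C(d, J) = 6*d²
(3654 + C(7, 21))*(3427 + 4770) = (3654 + 6*7²)*(3427 + 4770) = (3654 + 6*49)*8197 = (3654 + 294)*8197 = 3948*8197 = 32361756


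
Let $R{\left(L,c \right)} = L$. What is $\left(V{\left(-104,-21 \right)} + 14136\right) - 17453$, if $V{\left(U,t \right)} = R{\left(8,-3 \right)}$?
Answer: $-3309$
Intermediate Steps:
$V{\left(U,t \right)} = 8$
$\left(V{\left(-104,-21 \right)} + 14136\right) - 17453 = \left(8 + 14136\right) - 17453 = 14144 - 17453 = -3309$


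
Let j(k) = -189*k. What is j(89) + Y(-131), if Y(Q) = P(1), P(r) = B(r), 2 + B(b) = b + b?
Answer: -16821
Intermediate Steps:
B(b) = -2 + 2*b (B(b) = -2 + (b + b) = -2 + 2*b)
P(r) = -2 + 2*r
Y(Q) = 0 (Y(Q) = -2 + 2*1 = -2 + 2 = 0)
j(89) + Y(-131) = -189*89 + 0 = -16821 + 0 = -16821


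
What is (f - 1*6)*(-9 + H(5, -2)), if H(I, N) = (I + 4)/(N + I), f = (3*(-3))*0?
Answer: 36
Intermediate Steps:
f = 0 (f = -9*0 = 0)
H(I, N) = (4 + I)/(I + N)
(f - 1*6)*(-9 + H(5, -2)) = (0 - 1*6)*(-9 + (4 + 5)/(5 - 2)) = (0 - 6)*(-9 + 9/3) = -6*(-9 + (1/3)*9) = -6*(-9 + 3) = -6*(-6) = 36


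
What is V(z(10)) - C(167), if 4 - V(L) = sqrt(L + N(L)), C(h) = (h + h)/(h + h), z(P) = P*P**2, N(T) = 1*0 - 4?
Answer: 3 - 2*sqrt(249) ≈ -28.559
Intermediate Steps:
N(T) = -4 (N(T) = 0 - 4 = -4)
z(P) = P**3
C(h) = 1 (C(h) = (2*h)/((2*h)) = (2*h)*(1/(2*h)) = 1)
V(L) = 4 - sqrt(-4 + L) (V(L) = 4 - sqrt(L - 4) = 4 - sqrt(-4 + L))
V(z(10)) - C(167) = (4 - sqrt(-4 + 10**3)) - 1*1 = (4 - sqrt(-4 + 1000)) - 1 = (4 - sqrt(996)) - 1 = (4 - 2*sqrt(249)) - 1 = 3 - 2*sqrt(249)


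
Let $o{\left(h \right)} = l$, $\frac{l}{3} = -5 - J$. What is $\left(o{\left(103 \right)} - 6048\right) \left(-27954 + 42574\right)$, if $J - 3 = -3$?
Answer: $-88641060$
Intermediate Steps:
$J = 0$ ($J = 3 - 3 = 0$)
$l = -15$ ($l = 3 \left(-5 - 0\right) = 3 \left(-5 + 0\right) = 3 \left(-5\right) = -15$)
$o{\left(h \right)} = -15$
$\left(o{\left(103 \right)} - 6048\right) \left(-27954 + 42574\right) = \left(-15 - 6048\right) \left(-27954 + 42574\right) = \left(-6063\right) 14620 = -88641060$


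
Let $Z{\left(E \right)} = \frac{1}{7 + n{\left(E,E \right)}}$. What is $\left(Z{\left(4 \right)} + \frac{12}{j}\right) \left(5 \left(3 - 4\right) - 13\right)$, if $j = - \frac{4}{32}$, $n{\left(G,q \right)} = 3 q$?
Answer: $\frac{32814}{19} \approx 1727.1$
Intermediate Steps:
$j = - \frac{1}{8}$ ($j = \left(-4\right) \frac{1}{32} = - \frac{1}{8} \approx -0.125$)
$Z{\left(E \right)} = \frac{1}{7 + 3 E}$
$\left(Z{\left(4 \right)} + \frac{12}{j}\right) \left(5 \left(3 - 4\right) - 13\right) = \left(\frac{1}{7 + 3 \cdot 4} + \frac{12}{- \frac{1}{8}}\right) \left(5 \left(3 - 4\right) - 13\right) = \left(\frac{1}{7 + 12} + 12 \left(-8\right)\right) \left(5 \left(-1\right) - 13\right) = \left(\frac{1}{19} - 96\right) \left(-5 - 13\right) = \left(\frac{1}{19} - 96\right) \left(-18\right) = \left(- \frac{1823}{19}\right) \left(-18\right) = \frac{32814}{19}$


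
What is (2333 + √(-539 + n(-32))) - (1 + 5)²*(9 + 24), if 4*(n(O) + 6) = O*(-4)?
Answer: 1145 + 3*I*√57 ≈ 1145.0 + 22.65*I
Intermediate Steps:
n(O) = -6 - O (n(O) = -6 + (O*(-4))/4 = -6 + (-4*O)/4 = -6 - O)
(2333 + √(-539 + n(-32))) - (1 + 5)²*(9 + 24) = (2333 + √(-539 + (-6 - 1*(-32)))) - (1 + 5)²*(9 + 24) = (2333 + √(-539 + (-6 + 32))) - 6²*33 = (2333 + √(-539 + 26)) - 36*33 = (2333 + √(-513)) - 1*1188 = (2333 + 3*I*√57) - 1188 = 1145 + 3*I*√57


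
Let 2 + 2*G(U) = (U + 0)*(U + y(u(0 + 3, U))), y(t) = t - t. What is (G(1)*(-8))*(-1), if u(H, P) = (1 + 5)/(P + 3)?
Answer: -4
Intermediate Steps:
u(H, P) = 6/(3 + P)
y(t) = 0
G(U) = -1 + U²/2 (G(U) = -1 + ((U + 0)*(U + 0))/2 = -1 + (U*U)/2 = -1 + U²/2)
(G(1)*(-8))*(-1) = ((-1 + (½)*1²)*(-8))*(-1) = ((-1 + (½)*1)*(-8))*(-1) = ((-1 + ½)*(-8))*(-1) = -½*(-8)*(-1) = 4*(-1) = -4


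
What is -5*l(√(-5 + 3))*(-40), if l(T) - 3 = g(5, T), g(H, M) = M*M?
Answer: 200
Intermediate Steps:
g(H, M) = M²
l(T) = 3 + T²
-5*l(√(-5 + 3))*(-40) = -5*(3 + (√(-5 + 3))²)*(-40) = -5*(3 + (√(-2))²)*(-40) = -5*(3 + (I*√2)²)*(-40) = -5*(3 - 2)*(-40) = -5*1*(-40) = -5*(-40) = 200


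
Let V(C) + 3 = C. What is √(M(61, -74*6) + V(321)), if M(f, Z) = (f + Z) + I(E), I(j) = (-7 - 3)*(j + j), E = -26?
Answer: √455 ≈ 21.331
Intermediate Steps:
V(C) = -3 + C
I(j) = -20*j
M(f, Z) = 520 + Z + f (M(f, Z) = (f + Z) - 20*(-26) = (Z + f) + 520 = 520 + Z + f)
√(M(61, -74*6) + V(321)) = √((520 - 74*6 + 61) + (-3 + 321)) = √((520 - 444 + 61) + 318) = √(137 + 318) = √455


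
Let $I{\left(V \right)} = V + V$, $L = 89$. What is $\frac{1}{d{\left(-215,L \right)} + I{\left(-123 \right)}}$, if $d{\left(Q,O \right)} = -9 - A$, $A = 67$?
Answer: $- \frac{1}{322} \approx -0.0031056$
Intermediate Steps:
$I{\left(V \right)} = 2 V$
$d{\left(Q,O \right)} = -76$ ($d{\left(Q,O \right)} = -9 - 67 = -76$)
$\frac{1}{d{\left(-215,L \right)} + I{\left(-123 \right)}} = \frac{1}{-76 + 2 \left(-123\right)} = \frac{1}{-76 - 246} = \frac{1}{-322} = - \frac{1}{322}$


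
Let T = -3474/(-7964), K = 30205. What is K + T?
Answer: 120278047/3982 ≈ 30205.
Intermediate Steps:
T = 1737/3982 (T = -3474*(-1/7964) = 1737/3982 ≈ 0.43621)
K + T = 30205 + 1737/3982 = 120278047/3982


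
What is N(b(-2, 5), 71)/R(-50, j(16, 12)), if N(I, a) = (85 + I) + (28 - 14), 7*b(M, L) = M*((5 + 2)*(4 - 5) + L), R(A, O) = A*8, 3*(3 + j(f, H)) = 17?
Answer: -697/2800 ≈ -0.24893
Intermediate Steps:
j(f, H) = 8/3 (j(f, H) = -3 + (⅓)*17 = -3 + 17/3 = 8/3)
R(A, O) = 8*A
b(M, L) = M*(-7 + L)/7 (b(M, L) = (M*((5 + 2)*(4 - 5) + L))/7 = (M*(7*(-1) + L))/7 = (M*(-7 + L))/7 = M*(-7 + L)/7)
N(I, a) = 99 + I (N(I, a) = (85 + I) + 14 = 99 + I)
N(b(-2, 5), 71)/R(-50, j(16, 12)) = (99 + (⅐)*(-2)*(-7 + 5))/((8*(-50))) = (99 + (⅐)*(-2)*(-2))/(-400) = (99 + 4/7)*(-1/400) = (697/7)*(-1/400) = -697/2800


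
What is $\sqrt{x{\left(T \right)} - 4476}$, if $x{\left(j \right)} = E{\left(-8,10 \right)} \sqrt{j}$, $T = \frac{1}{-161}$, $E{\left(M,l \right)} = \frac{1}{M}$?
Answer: $\frac{\sqrt{-1856358336 - 322 i \sqrt{161}}}{644} \approx 7.3624 \cdot 10^{-5} - 66.903 i$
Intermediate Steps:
$T = - \frac{1}{161} \approx -0.0062112$
$x{\left(j \right)} = - \frac{\sqrt{j}}{8}$ ($x{\left(j \right)} = \frac{\sqrt{j}}{-8} = - \frac{\sqrt{j}}{8}$)
$\sqrt{x{\left(T \right)} - 4476} = \sqrt{- \frac{\sqrt{- \frac{1}{161}}}{8} - 4476} = \sqrt{- \frac{\frac{1}{161} i \sqrt{161}}{8} - 4476} = \sqrt{- \frac{i \sqrt{161}}{1288} - 4476} = \sqrt{-4476 - \frac{i \sqrt{161}}{1288}}$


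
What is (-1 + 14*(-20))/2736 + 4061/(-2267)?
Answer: -11747923/6202512 ≈ -1.8941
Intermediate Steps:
(-1 + 14*(-20))/2736 + 4061/(-2267) = (-1 - 280)*(1/2736) + 4061*(-1/2267) = -281*1/2736 - 4061/2267 = -281/2736 - 4061/2267 = -11747923/6202512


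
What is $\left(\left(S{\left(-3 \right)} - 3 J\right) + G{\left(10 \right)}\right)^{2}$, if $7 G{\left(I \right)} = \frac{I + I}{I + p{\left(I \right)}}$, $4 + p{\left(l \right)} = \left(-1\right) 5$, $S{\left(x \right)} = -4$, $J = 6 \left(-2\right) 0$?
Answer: $\frac{64}{49} \approx 1.3061$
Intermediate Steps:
$J = 0$ ($J = \left(-12\right) 0 = 0$)
$p{\left(l \right)} = -9$ ($p{\left(l \right)} = -4 - 5 = -9$)
$G{\left(I \right)} = \frac{2 I}{7 \left(-9 + I\right)}$ ($G{\left(I \right)} = \frac{\left(I + I\right) \frac{1}{I - 9}}{7} = \frac{2 I \frac{1}{-9 + I}}{7} = \frac{2 I}{7 \left(-9 + I\right)}$)
$\left(\left(S{\left(-3 \right)} - 3 J\right) + G{\left(10 \right)}\right)^{2} = \left(\left(-4 - 0\right) + \frac{2}{7} \cdot 10 \frac{1}{-9 + 10}\right)^{2} = \left(\left(-4 + 0\right) + \frac{2}{7} \cdot 10 \cdot 1^{-1}\right)^{2} = \left(-4 + \frac{2}{7} \cdot 10 \cdot 1\right)^{2} = \left(-4 + \frac{20}{7}\right)^{2} = \left(- \frac{8}{7}\right)^{2} = \frac{64}{49}$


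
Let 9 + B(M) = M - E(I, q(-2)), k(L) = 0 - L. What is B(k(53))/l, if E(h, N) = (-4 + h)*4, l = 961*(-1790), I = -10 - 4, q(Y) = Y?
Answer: -1/172019 ≈ -5.8133e-6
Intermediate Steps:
k(L) = -L
I = -14
l = -1720190
E(h, N) = -16 + 4*h
B(M) = 63 + M (B(M) = -9 + (M - (-16 + 4*(-14))) = -9 + (M - (-16 - 56)) = -9 + (M - 1*(-72)) = -9 + (M + 72) = -9 + (72 + M) = 63 + M)
B(k(53))/l = (63 - 1*53)/(-1720190) = (63 - 53)*(-1/1720190) = 10*(-1/1720190) = -1/172019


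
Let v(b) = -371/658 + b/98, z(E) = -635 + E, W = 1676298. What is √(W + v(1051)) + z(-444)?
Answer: -1079 + √181445271618/329 ≈ 215.72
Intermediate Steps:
v(b) = -53/94 + b/98 (v(b) = -371*1/658 + b*(1/98) = -53/94 + b/98)
√(W + v(1051)) + z(-444) = √(1676298 + (-53/94 + (1/98)*1051)) + (-635 - 444) = √(1676298 + (-53/94 + 1051/98)) - 1079 = √(1676298 + 23400/2303) - 1079 = √(3860537694/2303) - 1079 = √181445271618/329 - 1079 = -1079 + √181445271618/329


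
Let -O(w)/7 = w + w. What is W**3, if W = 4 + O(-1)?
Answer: 5832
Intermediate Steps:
O(w) = -14*w (O(w) = -7*(w + w) = -14*w)
W = 18 (W = 4 - 14*(-1) = 4 + 14 = 18)
W**3 = 18**3 = 5832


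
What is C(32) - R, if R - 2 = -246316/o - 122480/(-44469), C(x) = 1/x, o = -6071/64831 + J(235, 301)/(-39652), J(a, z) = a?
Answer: -23103831319650870925/9339404994144 ≈ -2.4738e+6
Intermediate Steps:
o = -19689429/197744524 (o = -6071/64831 + 235/(-39652) = -6071*1/64831 + 235*(-1/39652) = -467/4987 - 235/39652 = -19689429/197744524 ≈ -0.099570)
R = 721994737859602406/291856406067 (R = 2 + (-246316/(-19689429/197744524) - 122480/(-44469)) = 2 + (-246316*(-197744524/19689429) - 122480*(-1/44469)) = 2 + (48707640173584/19689429 + 122480/44469) = 2 + 721994154146790272/291856406067 = 721994737859602406/291856406067 ≈ 2.4738e+6)
C(32) - R = 1/32 - 1*721994737859602406/291856406067 = 1/32 - 721994737859602406/291856406067 = -23103831319650870925/9339404994144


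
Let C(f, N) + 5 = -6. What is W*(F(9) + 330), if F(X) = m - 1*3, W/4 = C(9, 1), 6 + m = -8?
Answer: -13772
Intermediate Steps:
m = -14 (m = -6 - 8 = -14)
C(f, N) = -11 (C(f, N) = -5 - 6 = -11)
W = -44 (W = 4*(-11) = -44)
F(X) = -17 (F(X) = -14 - 1*3 = -14 - 3 = -17)
W*(F(9) + 330) = -44*(-17 + 330) = -44*313 = -13772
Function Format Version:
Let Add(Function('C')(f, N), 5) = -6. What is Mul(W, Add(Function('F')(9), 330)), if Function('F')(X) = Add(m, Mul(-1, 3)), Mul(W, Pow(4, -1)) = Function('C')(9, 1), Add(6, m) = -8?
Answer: -13772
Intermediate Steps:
m = -14 (m = Add(-6, -8) = -14)
Function('C')(f, N) = -11 (Function('C')(f, N) = Add(-5, -6) = -11)
W = -44 (W = Mul(4, -11) = -44)
Function('F')(X) = -17 (Function('F')(X) = Add(-14, Mul(-1, 3)) = Add(-14, -3) = -17)
Mul(W, Add(Function('F')(9), 330)) = Mul(-44, Add(-17, 330)) = Mul(-44, 313) = -13772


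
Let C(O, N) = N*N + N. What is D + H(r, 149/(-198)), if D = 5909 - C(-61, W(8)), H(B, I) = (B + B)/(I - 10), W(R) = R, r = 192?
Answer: 12350941/2129 ≈ 5801.3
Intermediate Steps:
H(B, I) = 2*B/(-10 + I) (H(B, I) = (2*B)/(-10 + I) = 2*B/(-10 + I))
C(O, N) = N + N² (C(O, N) = N² + N = N + N²)
D = 5837 (D = 5909 - 8*(1 + 8) = 5909 - 8*9 = 5909 - 1*72 = 5909 - 72 = 5837)
D + H(r, 149/(-198)) = 5837 + 2*192/(-10 + 149/(-198)) = 5837 + 2*192/(-10 + 149*(-1/198)) = 5837 + 2*192/(-10 - 149/198) = 5837 + 2*192/(-2129/198) = 5837 + 2*192*(-198/2129) = 5837 - 76032/2129 = 12350941/2129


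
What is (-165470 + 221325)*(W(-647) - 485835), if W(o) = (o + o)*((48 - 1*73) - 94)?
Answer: -18535425895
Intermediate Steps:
W(o) = -238*o (W(o) = (2*o)*((48 - 73) - 94) = (2*o)*(-25 - 94) = (2*o)*(-119) = -238*o)
(-165470 + 221325)*(W(-647) - 485835) = (-165470 + 221325)*(-238*(-647) - 485835) = 55855*(153986 - 485835) = 55855*(-331849) = -18535425895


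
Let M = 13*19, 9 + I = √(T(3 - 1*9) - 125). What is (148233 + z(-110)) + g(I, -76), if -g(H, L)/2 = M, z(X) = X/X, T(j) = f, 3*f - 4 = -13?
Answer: 147740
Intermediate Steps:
f = -3 (f = 4/3 + (⅓)*(-13) = 4/3 - 13/3 = -3)
T(j) = -3
z(X) = 1
I = -9 + 8*I*√2 (I = -9 + √(-3 - 125) = -9 + √(-128) = -9 + 8*I*√2 ≈ -9.0 + 11.314*I)
M = 247
g(H, L) = -494 (g(H, L) = -2*247 = -494)
(148233 + z(-110)) + g(I, -76) = (148233 + 1) - 494 = 148234 - 494 = 147740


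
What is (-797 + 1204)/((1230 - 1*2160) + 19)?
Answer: -407/911 ≈ -0.44676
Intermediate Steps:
(-797 + 1204)/((1230 - 1*2160) + 19) = 407/((1230 - 2160) + 19) = 407/(-930 + 19) = 407/(-911) = 407*(-1/911) = -407/911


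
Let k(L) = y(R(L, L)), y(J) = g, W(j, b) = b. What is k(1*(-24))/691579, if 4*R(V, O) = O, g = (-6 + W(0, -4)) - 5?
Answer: -15/691579 ≈ -2.1689e-5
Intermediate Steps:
g = -15 (g = (-6 - 4) - 5 = -10 - 5 = -15)
R(V, O) = O/4
y(J) = -15
k(L) = -15
k(1*(-24))/691579 = -15/691579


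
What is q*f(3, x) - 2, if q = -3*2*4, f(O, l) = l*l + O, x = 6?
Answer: -938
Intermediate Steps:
f(O, l) = O + l**2 (f(O, l) = l**2 + O = O + l**2)
q = -24 (q = -6*4 = -24)
q*f(3, x) - 2 = -24*(3 + 6**2) - 2 = -24*(3 + 36) - 2 = -24*39 - 2 = -936 - 2 = -938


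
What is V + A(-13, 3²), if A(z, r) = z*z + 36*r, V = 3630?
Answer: 4123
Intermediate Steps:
A(z, r) = z² + 36*r
V + A(-13, 3²) = 3630 + ((-13)² + 36*3²) = 3630 + (169 + 36*9) = 3630 + (169 + 324) = 3630 + 493 = 4123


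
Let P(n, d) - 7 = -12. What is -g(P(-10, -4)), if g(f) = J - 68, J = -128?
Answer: 196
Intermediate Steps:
P(n, d) = -5 (P(n, d) = 7 - 12 = -5)
g(f) = -196 (g(f) = -128 - 68 = -196)
-g(P(-10, -4)) = -1*(-196) = 196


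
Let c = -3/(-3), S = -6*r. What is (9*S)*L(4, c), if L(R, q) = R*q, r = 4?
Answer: -864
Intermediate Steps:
S = -24 (S = -6*4 = -24)
c = 1 (c = -3*(-⅓) = 1)
(9*S)*L(4, c) = (9*(-24))*(4*1) = -216*4 = -864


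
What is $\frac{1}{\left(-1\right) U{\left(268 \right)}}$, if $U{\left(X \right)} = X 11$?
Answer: $- \frac{1}{2948} \approx -0.00033921$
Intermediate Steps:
$U{\left(X \right)} = 11 X$
$\frac{1}{\left(-1\right) U{\left(268 \right)}} = \frac{1}{\left(-1\right) 11 \cdot 268} = \frac{1}{\left(-1\right) 2948} = \frac{1}{-2948} = - \frac{1}{2948}$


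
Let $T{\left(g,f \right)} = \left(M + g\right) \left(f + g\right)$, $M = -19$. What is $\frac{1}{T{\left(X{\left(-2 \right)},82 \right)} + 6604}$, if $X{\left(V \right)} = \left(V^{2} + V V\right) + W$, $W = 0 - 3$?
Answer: $\frac{1}{5386} \approx 0.00018567$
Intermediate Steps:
$W = -3$ ($W = 0 - 3 = -3$)
$X{\left(V \right)} = -3 + 2 V^{2}$ ($X{\left(V \right)} = \left(V^{2} + V V\right) - 3 = \left(V^{2} + V^{2}\right) - 3 = 2 V^{2} - 3 = -3 + 2 V^{2}$)
$T{\left(g,f \right)} = \left(-19 + g\right) \left(f + g\right)$
$\frac{1}{T{\left(X{\left(-2 \right)},82 \right)} + 6604} = \frac{1}{\left(\left(-3 + 2 \left(-2\right)^{2}\right)^{2} - 1558 - 19 \left(-3 + 2 \left(-2\right)^{2}\right) + 82 \left(-3 + 2 \left(-2\right)^{2}\right)\right) + 6604} = \frac{1}{\left(\left(-3 + 2 \cdot 4\right)^{2} - 1558 - 19 \left(-3 + 2 \cdot 4\right) + 82 \left(-3 + 2 \cdot 4\right)\right) + 6604} = \frac{1}{\left(\left(-3 + 8\right)^{2} - 1558 - 19 \left(-3 + 8\right) + 82 \left(-3 + 8\right)\right) + 6604} = \frac{1}{\left(5^{2} - 1558 - 95 + 82 \cdot 5\right) + 6604} = \frac{1}{\left(25 - 1558 - 95 + 410\right) + 6604} = \frac{1}{-1218 + 6604} = \frac{1}{5386}$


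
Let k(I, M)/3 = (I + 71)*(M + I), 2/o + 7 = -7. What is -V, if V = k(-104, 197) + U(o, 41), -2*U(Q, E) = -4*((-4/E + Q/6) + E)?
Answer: 7856834/861 ≈ 9125.3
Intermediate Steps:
o = -⅐ (o = 2/(-7 - 7) = 2/(-14) = 2*(-1/14) = -⅐ ≈ -0.14286)
k(I, M) = 3*(71 + I)*(I + M) (k(I, M) = 3*((I + 71)*(M + I)) = 3*((71 + I)*(I + M)) = 3*(71 + I)*(I + M))
U(Q, E) = -8/E + 2*E + Q/3 (U(Q, E) = -(-2)*((-4/E + Q/6) + E) = -(-2)*(E - 4/E + Q/6) = -(-4*E + 16/E - 2*Q/3)/2 = -8/E + 2*E + Q/3)
V = -7856834/861 (V = (3*(-104)² + 213*(-104) + 213*197 + 3*(-104)*197) + (-8/41 + 2*41 + (⅓)*(-⅐)) = (3*10816 - 22152 + 41961 - 61464) + (-8*1/41 + 82 - 1/21) = (32448 - 22152 + 41961 - 61464) + (-8/41 + 82 - 1/21) = -9207 + 70393/861 = -7856834/861 ≈ -9125.3)
-V = -1*(-7856834/861) = 7856834/861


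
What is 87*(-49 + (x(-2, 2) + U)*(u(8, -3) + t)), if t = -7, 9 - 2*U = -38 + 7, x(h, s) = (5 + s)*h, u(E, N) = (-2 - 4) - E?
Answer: -15225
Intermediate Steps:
u(E, N) = -6 - E
x(h, s) = h*(5 + s)
U = 20 (U = 9/2 - (-38 + 7)/2 = 9/2 - ½*(-31) = 9/2 + 31/2 = 20)
87*(-49 + (x(-2, 2) + U)*(u(8, -3) + t)) = 87*(-49 + (-2*(5 + 2) + 20)*((-6 - 1*8) - 7)) = 87*(-49 + (-2*7 + 20)*((-6 - 8) - 7)) = 87*(-49 + (-14 + 20)*(-14 - 7)) = 87*(-49 + 6*(-21)) = 87*(-49 - 126) = 87*(-175) = -15225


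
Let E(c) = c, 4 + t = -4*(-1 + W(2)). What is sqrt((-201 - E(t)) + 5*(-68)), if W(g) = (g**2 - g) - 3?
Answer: I*sqrt(545) ≈ 23.345*I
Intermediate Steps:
W(g) = -3 + g**2 - g
t = 4 (t = -4 - 4*(-1 + (-3 + 2**2 - 1*2)) = -4 - 4*(-1 + (-3 + 4 - 2)) = -4 - 4*(-1 - 1) = -4 - 4*(-2) = -4 + 8 = 4)
sqrt((-201 - E(t)) + 5*(-68)) = sqrt((-201 - 1*4) + 5*(-68)) = sqrt((-201 - 4) - 340) = sqrt(-205 - 340) = sqrt(-545) = I*sqrt(545)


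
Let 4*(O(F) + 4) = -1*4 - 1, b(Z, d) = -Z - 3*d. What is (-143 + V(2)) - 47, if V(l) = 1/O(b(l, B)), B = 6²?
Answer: -3994/21 ≈ -190.19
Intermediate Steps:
B = 36
O(F) = -21/4 (O(F) = -4 + (-1*4 - 1)/4 = -4 + (-4 - 1)/4 = -4 + (¼)*(-5) = -4 - 5/4 = -21/4)
V(l) = -4/21 (V(l) = 1/(-21/4) = -4/21)
(-143 + V(2)) - 47 = (-143 - 4/21) - 47 = -3007/21 - 47 = -3994/21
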